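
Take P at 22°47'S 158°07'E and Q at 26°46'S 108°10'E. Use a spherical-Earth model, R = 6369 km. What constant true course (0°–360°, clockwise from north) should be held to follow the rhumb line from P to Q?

Δψ = ln[tan(π/4+φ₂/2)/tan(π/4+φ₁/2)] = -0.0766
Δλ = -0.8718 rad (taken the short way round)
course = atan2(Δλ, Δψ) = 264.98°

265.0°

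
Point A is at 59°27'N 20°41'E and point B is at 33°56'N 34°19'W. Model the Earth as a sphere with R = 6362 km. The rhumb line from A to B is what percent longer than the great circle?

2.2%

Great circle: σ = 0.7632 rad → d_gc = Rσ = 4855.5 km
Rhumb: Δφ = -0.4453, Δλ = -0.9599, Δψ = -0.6677, q = Δφ/Δψ = 0.6670 → d_rh = R√(Δφ²+q²Δλ²) = 4962.0 km
Excess = (4962.0 − 4855.5) / 4855.5 = 106.5 / 4855.5 = 2.19% ≈ 2.2%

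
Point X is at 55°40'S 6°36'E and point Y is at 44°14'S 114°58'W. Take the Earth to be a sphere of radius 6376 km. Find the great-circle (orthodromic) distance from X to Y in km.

cos σ = sin φ₁ sin φ₂ + cos φ₁ cos φ₂ cos Δλ
      = sin(-55.67°)sin(-44.23°) + cos(-55.67°)cos(-44.23°)cos(-121.57°) = 0.3645
σ = 68.624° → d = Rσ = 6376·1.19771 = 7637 km

7637 km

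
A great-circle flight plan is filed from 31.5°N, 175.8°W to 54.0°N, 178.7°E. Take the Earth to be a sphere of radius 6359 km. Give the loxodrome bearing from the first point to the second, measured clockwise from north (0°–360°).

Meridional parts: M(φ₁)=+0.5798, M(φ₂)=+1.1242 → ΔM = +0.5444;  Δλ = -0.0960 rad
tan C = Δλ / ΔM = -0.1763 → C = 350.00°

350.0°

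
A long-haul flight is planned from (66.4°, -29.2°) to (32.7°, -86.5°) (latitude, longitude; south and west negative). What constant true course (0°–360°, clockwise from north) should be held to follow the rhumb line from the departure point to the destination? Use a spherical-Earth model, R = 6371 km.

226.1°

Meridional parts: M(φ₁)=+1.5658, M(φ₂)=+0.6045 → ΔM = -0.9614;  Δλ = -1.0001 rad
tan C = Δλ / ΔM = +1.0403 → C = 226.13°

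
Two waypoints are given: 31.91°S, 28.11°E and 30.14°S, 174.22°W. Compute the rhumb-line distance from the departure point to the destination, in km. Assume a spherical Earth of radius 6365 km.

Δψ = ln[tan(π/4+φ₂/2)/tan(π/4+φ₁/2)] = +0.0361;  Δφ = +0.0309 rad,  Δλ = +2.7519 rad
q = Δφ/Δψ = 0.8569
d = R·√(Δφ² + q²Δλ²) = 6365·2.35823 = 15010 km

15010 km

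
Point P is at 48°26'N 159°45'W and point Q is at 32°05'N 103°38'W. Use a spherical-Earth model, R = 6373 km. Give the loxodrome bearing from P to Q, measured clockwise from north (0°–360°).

111.1°

Meridional parts: M(φ₁)=+0.9688, M(φ₂)=+0.5917 → ΔM = -0.3771;  Δλ = +0.9794 rad
tan C = Δλ / ΔM = -2.5975 → C = 111.06°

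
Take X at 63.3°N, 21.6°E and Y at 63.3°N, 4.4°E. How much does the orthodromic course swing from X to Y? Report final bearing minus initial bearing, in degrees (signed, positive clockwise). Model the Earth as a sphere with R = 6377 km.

-15.4°

Initial bearing θ₁ = atan2(sin Δλ cos φ₂, cos φ₁ sin φ₂ − sin φ₁ cos φ₂ cos Δλ) = 277.69°
Final bearing θ₂ = (initial bearing from the destination back to the start) + 180° = 262.31°
Δθ = θ₂ − θ₁ = -15.4°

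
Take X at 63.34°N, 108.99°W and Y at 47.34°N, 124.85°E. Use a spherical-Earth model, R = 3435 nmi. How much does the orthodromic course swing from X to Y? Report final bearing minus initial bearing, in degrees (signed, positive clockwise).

At departure: θ₁ = atan2(sin Δλ cos φ₂, cos φ₁ sin φ₂ − sin φ₁ cos φ₂ cos Δλ) = 321.48°
At arrival: θ₂ = atan2(sin Δλ cos φ₁, −cos φ₂ sin φ₁ + sin φ₂ cos φ₁ cos Δλ) = 204.35°
Δθ = θ₂ − θ₁ = -117.1°

-117.1°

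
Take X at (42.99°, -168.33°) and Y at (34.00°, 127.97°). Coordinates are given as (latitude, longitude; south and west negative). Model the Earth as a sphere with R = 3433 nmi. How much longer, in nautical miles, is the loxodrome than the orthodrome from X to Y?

65 nmi

Great circle: cos σ = sin φ₁ sin φ₂ + cos φ₁ cos φ₂ cos Δλ,  σ = 0.8632 rad → d_gc = 2963.5 nmi
Rhumb line: Δψ = -0.2009, q = Δφ/Δψ = 0.7808, d_rh = R√(Δφ²+q²Δλ²) = 3028.5 nmi
Excess = 3028.5 − 2963.5 = 65.0 ≈ 65 nmi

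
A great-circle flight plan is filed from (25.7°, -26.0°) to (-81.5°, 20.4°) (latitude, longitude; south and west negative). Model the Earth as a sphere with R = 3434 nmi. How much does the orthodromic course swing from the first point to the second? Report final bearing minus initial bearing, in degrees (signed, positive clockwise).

-37.3°

Initial bearing θ₁ = atan2(sin Δλ cos φ₂, cos φ₁ sin φ₂ − sin φ₁ cos φ₂ cos Δλ) = 173.47°
Final bearing θ₂ = (initial bearing from the destination back to the start) + 180° = 136.12°
Δθ = θ₂ − θ₁ = -37.3°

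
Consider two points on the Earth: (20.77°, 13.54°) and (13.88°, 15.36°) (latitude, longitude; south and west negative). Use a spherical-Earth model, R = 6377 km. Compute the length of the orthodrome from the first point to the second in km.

791 km

Haversine: a = sin²(Δφ/2)+cos φ₁ cos φ₂ sin²(Δλ/2) = 0.00384;  σ = 2·atan2(√a,√(1−a))
σ = 7.105° → d = Rσ = 6377·0.12401 = 791 km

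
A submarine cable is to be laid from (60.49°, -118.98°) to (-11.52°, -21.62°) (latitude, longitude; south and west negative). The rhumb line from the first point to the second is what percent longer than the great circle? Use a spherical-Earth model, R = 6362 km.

Great circle: σ = 1.8087 rad → d_gc = Rσ = 11506.7 km
Rhumb: Δφ = -1.2568, Δλ = +1.6993, Δψ = -1.5366, q = Δφ/Δψ = 0.8179 → d_rh = R√(Δφ²+q²Δλ²) = 11921.2 km
Excess = (11921.2 − 11506.7) / 11506.7 = 414.5 / 11506.7 = 3.60% ≈ 3.6%

3.6%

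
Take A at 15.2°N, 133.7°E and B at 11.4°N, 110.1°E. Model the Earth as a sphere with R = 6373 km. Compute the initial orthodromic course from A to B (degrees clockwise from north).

263.5°

θ = atan2( sin Δλ·cos φ₂ ,  cos φ₁ sin φ₂ − sin φ₁ cos φ₂ cos Δλ )
  = atan2(-0.3925, -0.0448) = 263.49°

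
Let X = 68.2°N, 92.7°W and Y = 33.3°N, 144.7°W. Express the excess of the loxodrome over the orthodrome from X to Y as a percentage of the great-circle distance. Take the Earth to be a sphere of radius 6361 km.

Great circle: σ = 0.7942 rad → d_gc = Rσ = 5051.9 km
Rhumb: Δφ = -0.6091, Δλ = -0.9076, Δψ = -1.0303, q = Δφ/Δψ = 0.5912 → d_rh = R√(Δφ²+q²Δλ²) = 5163.5 km
Excess = (5163.5 − 5051.9) / 5051.9 = 111.6 / 5051.9 = 2.21% ≈ 2.2%

2.2%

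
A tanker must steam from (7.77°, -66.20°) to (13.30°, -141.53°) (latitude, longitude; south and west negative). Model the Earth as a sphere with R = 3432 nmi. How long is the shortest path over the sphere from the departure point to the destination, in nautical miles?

Haversine: a = sin²(Δφ/2)+cos φ₁ cos φ₂ sin²(Δλ/2) = 0.36235;  σ = 2·atan2(√a,√(1−a))
σ = 74.020° → d = Rσ = 3432·1.29190 = 4434 nmi

4434 nmi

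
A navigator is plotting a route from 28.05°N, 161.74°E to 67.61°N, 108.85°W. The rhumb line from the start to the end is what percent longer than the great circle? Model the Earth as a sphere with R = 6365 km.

6.7%

Great circle: σ = 1.1171 rad → d_gc = Rσ = 7110.6 km
Rhumb: Δφ = +0.6905, Δλ = +1.5605, Δψ = +1.1095, q = Δφ/Δψ = 0.6223 → d_rh = R√(Δφ²+q²Δλ²) = 7584.0 km
Excess = (7584.0 − 7110.6) / 7110.6 = 473.4 / 7110.6 = 6.66% ≈ 6.7%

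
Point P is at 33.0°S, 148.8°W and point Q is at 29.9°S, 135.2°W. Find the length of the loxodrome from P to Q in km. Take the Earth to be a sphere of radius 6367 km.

1334 km

Rhumb course C = atan2(Δλ, Δψ) with Δψ = ln[tan(π/4+φ₂/2)/tan(π/4+φ₁/2)] = +0.0634, Δλ = +0.2374 → C = 75.04°
d = R·|Δφ| / |cos C| = 6367·0.05411 / 0.25819 = 1334 km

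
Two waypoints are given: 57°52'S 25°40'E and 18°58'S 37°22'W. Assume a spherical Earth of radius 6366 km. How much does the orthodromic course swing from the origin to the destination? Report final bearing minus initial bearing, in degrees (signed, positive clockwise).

At departure: θ₁ = atan2(sin Δλ cos φ₂, cos φ₁ sin φ₂ − sin φ₁ cos φ₂ cos Δλ) = 282.72°
At arrival: θ₂ = atan2(sin Δλ cos φ₁, −cos φ₂ sin φ₁ + sin φ₂ cos φ₁ cos Δλ) = 326.73°
Δθ = θ₂ − θ₁ = +44.0°

+44.0°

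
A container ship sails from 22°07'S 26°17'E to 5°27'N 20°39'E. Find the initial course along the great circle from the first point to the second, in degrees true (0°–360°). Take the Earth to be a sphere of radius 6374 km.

N = sin Δλ·cos φ₂ = -0.0977;  D = cos φ₁ sin φ₂ − sin φ₁ cos φ₂ cos Δλ = +0.4610
initial course = atan2(N, D) = 348.03°

348.0°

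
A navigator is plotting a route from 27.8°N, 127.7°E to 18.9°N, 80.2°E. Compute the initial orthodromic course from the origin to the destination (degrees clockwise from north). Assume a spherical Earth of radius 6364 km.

269.0°

θ = atan2( sin Δλ·cos φ₂ ,  cos φ₁ sin φ₂ − sin φ₁ cos φ₂ cos Δλ )
  = atan2(-0.6975, -0.0116) = 269.05°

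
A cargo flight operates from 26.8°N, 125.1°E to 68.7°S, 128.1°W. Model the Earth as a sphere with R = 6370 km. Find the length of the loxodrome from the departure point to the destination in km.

14033 km

Δψ = ln[tan(π/4+φ₂/2)/tan(π/4+φ₁/2)] = -2.1569;  Δφ = -1.6668 rad,  Δλ = +1.8640 rad
q = Δφ/Δψ = 0.7728
d = R·√(Δφ² + q²Δλ²) = 6370·2.20299 = 14033 km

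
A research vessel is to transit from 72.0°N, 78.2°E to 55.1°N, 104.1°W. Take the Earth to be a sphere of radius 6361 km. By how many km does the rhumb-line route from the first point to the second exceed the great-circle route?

Great circle: cos σ = sin φ₁ sin φ₂ + cos φ₁ cos φ₂ cos Δλ,  σ = 0.9231 rad → d_gc = 5871.84 km
Rhumb line: Δψ = -0.6854, q = Δφ/Δψ = 0.4303, d_rh = R√(Δφ²+q²Δλ²) = 8694.31 km
Excess = 8694.31 − 5871.84 = 2822.47 ≈ 2822 km

2822 km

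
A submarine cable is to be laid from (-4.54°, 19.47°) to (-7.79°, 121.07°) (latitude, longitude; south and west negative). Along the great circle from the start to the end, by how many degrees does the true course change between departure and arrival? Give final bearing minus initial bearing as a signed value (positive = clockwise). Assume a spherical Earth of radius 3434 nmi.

Initial bearing θ₁ = atan2(sin Δλ cos φ₂, cos φ₁ sin φ₂ − sin φ₁ cos φ₂ cos Δλ) = 98.84°
Final bearing θ₂ = (initial bearing from the destination back to the start) + 180° = 83.83°
Δθ = θ₂ − θ₁ = -15.0°

-15.0°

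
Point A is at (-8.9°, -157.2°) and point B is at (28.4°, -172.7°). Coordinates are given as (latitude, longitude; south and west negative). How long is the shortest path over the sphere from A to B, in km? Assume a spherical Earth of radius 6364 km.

cos σ = sin φ₁ sin φ₂ + cos φ₁ cos φ₂ cos Δλ
      = sin(-8.90°)sin(28.40°) + cos(-8.90°)cos(28.40°)cos(-15.50°) = 0.7639
σ = 40.194° → d = Rσ = 6364·0.70151 = 4464 km

4464 km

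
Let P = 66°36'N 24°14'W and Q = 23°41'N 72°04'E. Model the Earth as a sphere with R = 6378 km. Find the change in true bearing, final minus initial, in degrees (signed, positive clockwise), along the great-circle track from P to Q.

Initial bearing θ₁ = atan2(sin Δλ cos φ₂, cos φ₁ sin φ₂ − sin φ₁ cos φ₂ cos Δλ) = 74.54°
Final bearing θ₂ = (initial bearing from the destination back to the start) + 180° = 155.29°
Δθ = θ₂ − θ₁ = +80.8°

+80.8°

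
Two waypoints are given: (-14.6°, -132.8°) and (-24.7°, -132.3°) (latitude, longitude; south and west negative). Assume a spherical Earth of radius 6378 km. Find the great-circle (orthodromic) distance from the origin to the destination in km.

1126 km

Haversine: a = sin²(Δφ/2)+cos φ₁ cos φ₂ sin²(Δλ/2) = 0.00777;  σ = 2·atan2(√a,√(1−a))
σ = 10.111° → d = Rσ = 6378·0.17647 = 1126 km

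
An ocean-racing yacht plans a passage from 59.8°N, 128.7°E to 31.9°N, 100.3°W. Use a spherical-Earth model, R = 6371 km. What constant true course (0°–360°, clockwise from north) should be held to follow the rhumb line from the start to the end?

107.5°

Δψ = ln[tan(π/4+φ₂/2)/tan(π/4+φ₁/2)] = -0.7220
Δλ = +2.2864 rad (taken the short way round)
course = atan2(Δλ, Δψ) = 107.53°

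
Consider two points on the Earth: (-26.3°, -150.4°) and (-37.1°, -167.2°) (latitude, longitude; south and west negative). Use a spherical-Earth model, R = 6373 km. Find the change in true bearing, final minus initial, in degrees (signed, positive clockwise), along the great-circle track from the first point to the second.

+8.9°

Initial bearing θ₁ = atan2(sin Δλ cos φ₂, cos φ₁ sin φ₂ − sin φ₁ cos φ₂ cos Δλ) = 228.71°
Final bearing θ₂ = (initial bearing from the destination back to the start) + 180° = 237.62°
Δθ = θ₂ − θ₁ = +8.9°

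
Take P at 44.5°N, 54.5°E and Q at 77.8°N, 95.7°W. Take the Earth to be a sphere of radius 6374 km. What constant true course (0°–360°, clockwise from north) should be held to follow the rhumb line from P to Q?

297.5°

Meridional parts: M(φ₁)=+0.8691, M(φ₂)=+2.2361 → ΔM = +1.3671;  Δλ = -2.6215 rad
tan C = Δλ / ΔM = -1.9176 → C = 297.54°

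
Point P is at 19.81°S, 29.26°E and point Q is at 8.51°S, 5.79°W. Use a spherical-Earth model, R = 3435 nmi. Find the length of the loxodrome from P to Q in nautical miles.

Rhumb course C = atan2(Δλ, Δψ) with Δψ = ln[tan(π/4+φ₂/2)/tan(π/4+φ₁/2)] = +0.2038, Δλ = -0.6117 → C = 288.42°
d = R·|Δφ| / |cos C| = 3435·0.19722 / 0.31604 = 2144 nmi

2144 nmi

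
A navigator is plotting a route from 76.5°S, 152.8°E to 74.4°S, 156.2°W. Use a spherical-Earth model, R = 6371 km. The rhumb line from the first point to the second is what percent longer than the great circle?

3.2%

Great circle: σ = 0.2193 rad → d_gc = Rσ = 1396.9 km
Rhumb: Δφ = +0.0367, Δλ = +0.8901, Δψ = +0.1461, q = Δφ/Δψ = 0.2508 → d_rh = R√(Δφ²+q²Δλ²) = 1441.3 km
Excess = (1441.3 − 1396.9) / 1396.9 = 44.4 / 1396.9 = 3.18% ≈ 3.2%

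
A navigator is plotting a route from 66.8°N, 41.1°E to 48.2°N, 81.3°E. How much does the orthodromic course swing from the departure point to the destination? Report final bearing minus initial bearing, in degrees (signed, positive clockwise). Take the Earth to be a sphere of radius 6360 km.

+34.7°

At departure: θ₁ = atan2(sin Δλ cos φ₂, cos φ₁ sin φ₂ − sin φ₁ cos φ₂ cos Δλ) = 112.05°
At arrival: θ₂ = atan2(sin Δλ cos φ₁, −cos φ₂ sin φ₁ + sin φ₂ cos φ₁ cos Δλ) = 146.78°
Δθ = θ₂ − θ₁ = +34.7°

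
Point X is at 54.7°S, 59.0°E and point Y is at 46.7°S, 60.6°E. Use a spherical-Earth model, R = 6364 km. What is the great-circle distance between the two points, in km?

Haversine: a = sin²(Δφ/2)+cos φ₁ cos φ₂ sin²(Δλ/2) = 0.00494;  σ = 2·atan2(√a,√(1−a))
σ = 8.063° → d = Rσ = 6364·0.14073 = 896 km

896 km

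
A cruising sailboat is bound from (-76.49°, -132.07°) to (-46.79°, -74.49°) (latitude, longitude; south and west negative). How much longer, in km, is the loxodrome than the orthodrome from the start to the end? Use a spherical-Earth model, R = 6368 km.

139 km

Great circle: cos σ = sin φ₁ sin φ₂ + cos φ₁ cos φ₂ cos Δλ,  σ = 0.6527 rad → d_gc = 4156.5 km
Rhumb line: Δψ = +1.2070, q = Δφ/Δψ = 0.4295, d_rh = R√(Δφ²+q²Δλ²) = 4295.3 km
Excess = 4295.3 − 4156.5 = 138.8 ≈ 139 km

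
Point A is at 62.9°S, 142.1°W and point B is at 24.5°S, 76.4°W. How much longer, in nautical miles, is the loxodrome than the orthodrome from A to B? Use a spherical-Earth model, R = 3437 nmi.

103 nmi

Great circle: cos σ = sin φ₁ sin φ₂ + cos φ₁ cos φ₂ cos Δλ,  σ = 1.0007 rad → d_gc = 3439.3 nmi
Rhumb line: Δψ = +0.9817, q = Δφ/Δψ = 0.6827, d_rh = R√(Δφ²+q²Δλ²) = 3542.0 nmi
Excess = 3542.0 − 3439.3 = 102.7 ≈ 103 nmi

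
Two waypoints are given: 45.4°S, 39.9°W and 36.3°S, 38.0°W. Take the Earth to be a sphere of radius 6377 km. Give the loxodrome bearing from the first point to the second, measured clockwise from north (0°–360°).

9.0°

Δψ = ln[tan(π/4+φ₂/2)/tan(π/4+φ₁/2)] = +0.2105
Δλ = +0.0332 rad (taken the short way round)
course = atan2(Δλ, Δψ) = 8.95°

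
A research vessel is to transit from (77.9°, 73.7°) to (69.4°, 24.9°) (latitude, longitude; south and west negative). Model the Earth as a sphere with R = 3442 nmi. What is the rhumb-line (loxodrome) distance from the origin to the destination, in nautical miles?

Δψ = ln[tan(π/4+φ₂/2)/tan(π/4+φ₁/2)] = -0.5392;  Δφ = -0.1484 rad,  Δλ = -0.8517 rad
q = Δφ/Δψ = 0.2751
d = R·√(Δφ² + q²Δλ²) = 3442·0.27735 = 955 nmi

955 nmi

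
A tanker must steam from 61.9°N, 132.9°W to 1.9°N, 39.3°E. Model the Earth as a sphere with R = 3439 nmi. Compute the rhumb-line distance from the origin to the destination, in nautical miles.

8778 nmi

Δψ = ln[tan(π/4+φ₂/2)/tan(π/4+φ₁/2)] = -1.3521;  Δφ = -1.0472 rad,  Δλ = +3.0055 rad
q = Δφ/Δψ = 0.7745
d = R·√(Δφ² + q²Δλ²) = 3439·2.55242 = 8778 nmi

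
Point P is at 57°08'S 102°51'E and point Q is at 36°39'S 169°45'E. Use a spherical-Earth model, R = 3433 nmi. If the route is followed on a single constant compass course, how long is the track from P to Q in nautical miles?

Rhumb course C = atan2(Δλ, Δψ) with Δψ = ln[tan(π/4+φ₂/2)/tan(π/4+φ₁/2)] = +0.5326, Δλ = +1.1676 → C = 65.48°
d = R·|Δφ| / |cos C| = 3433·0.35750 / 0.41500 = 2957 nmi

2957 nmi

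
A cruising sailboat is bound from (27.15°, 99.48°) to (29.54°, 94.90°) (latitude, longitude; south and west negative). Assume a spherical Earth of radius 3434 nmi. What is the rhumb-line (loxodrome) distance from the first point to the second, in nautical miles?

281 nmi

Rhumb course C = atan2(Δλ, Δψ) with Δψ = ln[tan(π/4+φ₂/2)/tan(π/4+φ₁/2)] = +0.0474, Δλ = -0.0799 → C = 300.67°
d = R·|Δφ| / |cos C| = 3434·0.04171 / 0.51006 = 281 nmi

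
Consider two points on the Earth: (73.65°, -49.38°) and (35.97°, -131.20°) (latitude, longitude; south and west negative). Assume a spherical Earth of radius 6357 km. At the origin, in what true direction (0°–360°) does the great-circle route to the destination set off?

N = sin Δλ·cos φ₂ = -0.8011;  D = cos φ₁ sin φ₂ − sin φ₁ cos φ₂ cos Δλ = +0.0548
initial course = atan2(N, D) = 273.92°

273.9°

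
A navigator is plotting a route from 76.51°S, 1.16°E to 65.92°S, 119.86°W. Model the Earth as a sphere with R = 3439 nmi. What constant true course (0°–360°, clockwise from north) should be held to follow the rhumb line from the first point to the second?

Δψ = ln[tan(π/4+φ₂/2)/tan(π/4+φ₁/2)] = +0.5897
Δλ = -2.1122 rad (taken the short way round)
course = atan2(Δλ, Δψ) = 285.60°

285.6°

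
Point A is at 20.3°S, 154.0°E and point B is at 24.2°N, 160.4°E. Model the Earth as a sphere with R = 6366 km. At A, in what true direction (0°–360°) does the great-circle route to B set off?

N = sin Δλ·cos φ₂ = +0.1017;  D = cos φ₁ sin φ₂ − sin φ₁ cos φ₂ cos Δλ = +0.6989
initial course = atan2(N, D) = 8.28°

8.3°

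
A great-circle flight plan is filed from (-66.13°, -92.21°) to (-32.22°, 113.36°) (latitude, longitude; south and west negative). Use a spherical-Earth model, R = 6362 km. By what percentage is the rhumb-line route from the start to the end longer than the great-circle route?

Great circle: σ = 1.3911 rad → d_gc = Rσ = 8850.1 km
Rhumb: Δφ = +0.5918, Δλ = -2.6953, Δψ = +0.9596, q = Δφ/Δψ = 0.6168 → d_rh = R√(Δφ²+q²Δλ²) = 11226.5 km
Excess = (11226.5 − 8850.1) / 8850.1 = 2376.4 / 8850.1 = 26.852% ≈ 26.9%

26.9%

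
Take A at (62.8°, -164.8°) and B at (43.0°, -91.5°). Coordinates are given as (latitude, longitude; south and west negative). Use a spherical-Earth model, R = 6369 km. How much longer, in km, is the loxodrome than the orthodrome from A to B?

241 km

Great circle: cos σ = sin φ₁ sin φ₂ + cos φ₁ cos φ₂ cos Δλ,  σ = 0.7917 rad → d_gc = 5042.3 km
Rhumb line: Δψ = -0.5863, q = Δφ/Δψ = 0.5894, d_rh = R√(Δφ²+q²Δλ²) = 5283.0 km
Excess = 5283.0 − 5042.3 = 240.7 ≈ 241 km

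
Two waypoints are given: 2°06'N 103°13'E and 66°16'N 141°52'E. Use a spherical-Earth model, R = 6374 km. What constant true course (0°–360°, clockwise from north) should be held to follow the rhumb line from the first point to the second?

Δψ = ln[tan(π/4+φ₂/2)/tan(π/4+φ₁/2)] = +1.5234
Δλ = +0.6746 rad (taken the short way round)
course = atan2(Δλ, Δψ) = 23.88°

23.9°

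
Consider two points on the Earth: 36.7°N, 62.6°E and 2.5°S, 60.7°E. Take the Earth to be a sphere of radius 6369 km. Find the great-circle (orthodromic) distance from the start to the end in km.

4362 km

cos σ = sin φ₁ sin φ₂ + cos φ₁ cos φ₂ cos Δλ
      = sin(36.70°)sin(-2.50°) + cos(36.70°)cos(-2.50°)cos(-1.90°) = 0.7745
σ = 39.240° → d = Rσ = 6369·0.68487 = 4362 km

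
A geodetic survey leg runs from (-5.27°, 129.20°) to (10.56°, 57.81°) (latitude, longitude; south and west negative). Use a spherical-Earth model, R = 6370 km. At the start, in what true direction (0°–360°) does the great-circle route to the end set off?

N = sin Δλ·cos φ₂ = -0.9317;  D = cos φ₁ sin φ₂ − sin φ₁ cos φ₂ cos Δλ = +0.2113
initial course = atan2(N, D) = 282.78°

282.8°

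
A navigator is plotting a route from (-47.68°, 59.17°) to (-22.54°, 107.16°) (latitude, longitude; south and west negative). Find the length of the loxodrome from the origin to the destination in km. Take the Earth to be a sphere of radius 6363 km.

Rhumb course C = atan2(Δλ, Δψ) with Δψ = ln[tan(π/4+φ₂/2)/tan(π/4+φ₁/2)] = +0.5452, Δλ = +0.8376 → C = 56.94°
d = R·|Δφ| / |cos C| = 6363·0.43878 / 0.54552 = 5118 km

5118 km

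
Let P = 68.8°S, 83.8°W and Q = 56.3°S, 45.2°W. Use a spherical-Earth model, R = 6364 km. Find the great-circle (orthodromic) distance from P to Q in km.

Haversine: a = sin²(Δφ/2)+cos φ₁ cos φ₂ sin²(Δλ/2) = 0.03377;  σ = 2·atan2(√a,√(1−a))
σ = 21.179° → d = Rσ = 6364·0.36964 = 2352 km

2352 km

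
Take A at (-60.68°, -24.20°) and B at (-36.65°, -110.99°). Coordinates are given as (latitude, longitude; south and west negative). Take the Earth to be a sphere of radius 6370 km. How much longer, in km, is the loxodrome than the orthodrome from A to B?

Great circle: cos σ = sin φ₁ sin φ₂ + cos φ₁ cos φ₂ cos Δλ,  σ = 0.9974 rad → d_gc = 6353.7 km
Rhumb line: Δψ = +0.6526, q = Δφ/Δψ = 0.6427, d_rh = R√(Δφ²+q²Δλ²) = 6752.3 km
Excess = 6752.3 − 6353.7 = 398.6 ≈ 399 km

399 km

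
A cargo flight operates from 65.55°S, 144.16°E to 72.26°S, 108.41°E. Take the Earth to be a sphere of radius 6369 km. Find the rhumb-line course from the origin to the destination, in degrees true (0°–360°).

242.3°

Δψ = ln[tan(π/4+φ₂/2)/tan(π/4+φ₁/2)] = -0.3281
Δλ = -0.6240 rad (taken the short way round)
course = atan2(Δλ, Δψ) = 242.26°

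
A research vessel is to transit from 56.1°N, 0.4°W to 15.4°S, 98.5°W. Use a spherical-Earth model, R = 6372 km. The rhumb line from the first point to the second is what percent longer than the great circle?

2.8%

Great circle: σ = 1.8715 rad → d_gc = Rσ = 11925.1 km
Rhumb: Δφ = -1.2479, Δλ = -1.7122, Δψ = -1.4603, q = Δφ/Δψ = 0.8546 → d_rh = R√(Δφ²+q²Δλ²) = 12253.8 km
Excess = (12253.8 − 11925.1) / 11925.1 = 328.7 / 11925.1 = 2.76% ≈ 2.8%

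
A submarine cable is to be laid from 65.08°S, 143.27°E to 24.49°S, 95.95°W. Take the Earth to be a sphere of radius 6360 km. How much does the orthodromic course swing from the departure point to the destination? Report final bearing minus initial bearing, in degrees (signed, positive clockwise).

Initial bearing θ₁ = atan2(sin Δλ cos φ₂, cos φ₁ sin φ₂ − sin φ₁ cos φ₂ cos Δλ) = 127.37°
Final bearing θ₂ = (initial bearing from the destination back to the start) + 180° = 21.59°
Δθ = θ₂ − θ₁ = -105.8°

-105.8°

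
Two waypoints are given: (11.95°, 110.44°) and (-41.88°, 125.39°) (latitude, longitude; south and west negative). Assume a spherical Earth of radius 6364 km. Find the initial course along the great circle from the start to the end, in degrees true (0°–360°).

166.5°

N = sin Δλ·cos φ₂ = +0.1921;  D = cos φ₁ sin φ₂ − sin φ₁ cos φ₂ cos Δλ = -0.8021
initial course = atan2(N, D) = 166.53°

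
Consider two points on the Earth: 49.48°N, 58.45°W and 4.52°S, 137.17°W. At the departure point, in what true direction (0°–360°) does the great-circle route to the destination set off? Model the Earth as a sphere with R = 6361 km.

258.5°

N = sin Δλ·cos φ₂ = -0.9776;  D = cos φ₁ sin φ₂ − sin φ₁ cos φ₂ cos Δλ = -0.1994
initial course = atan2(N, D) = 258.47°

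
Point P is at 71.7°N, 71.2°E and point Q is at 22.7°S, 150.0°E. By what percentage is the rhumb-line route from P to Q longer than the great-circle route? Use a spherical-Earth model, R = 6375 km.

Great circle: σ = 1.8861 rad → d_gc = Rσ = 12024.0 km
Rhumb: Δφ = -1.6476, Δλ = +1.3753, Δψ = -2.2329, q = Δφ/Δψ = 0.7379 → d_rh = R√(Δφ²+q²Δλ²) = 12335.9 km
Excess = (12335.9 − 12024.0) / 12024.0 = 311.9 / 12024.0 = 2.59% ≈ 2.6%

2.6%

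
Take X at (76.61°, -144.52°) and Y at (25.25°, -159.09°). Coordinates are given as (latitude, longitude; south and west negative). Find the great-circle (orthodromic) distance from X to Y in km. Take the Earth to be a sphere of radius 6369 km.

5764 km

Haversine: a = sin²(Δφ/2)+cos φ₁ cos φ₂ sin²(Δλ/2) = 0.19116;  σ = 2·atan2(√a,√(1−a))
σ = 51.852° → d = Rσ = 6369·0.90500 = 5764 km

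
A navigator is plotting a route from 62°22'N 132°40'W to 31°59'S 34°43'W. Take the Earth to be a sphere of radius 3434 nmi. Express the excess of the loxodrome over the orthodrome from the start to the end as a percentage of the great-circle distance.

2.3%

Great circle: σ = 2.1219 rad → d_gc = Rσ = 7286.8 nmi
Rhumb: Δφ = -1.6467, Δλ = +1.7096, Δψ = -1.9924, q = Δφ/Δψ = 0.8265 → d_rh = R√(Δφ²+q²Δλ²) = 7451.2 nmi
Excess = (7451.2 − 7286.8) / 7286.8 = 164.4 / 7286.8 = 2.26% ≈ 2.3%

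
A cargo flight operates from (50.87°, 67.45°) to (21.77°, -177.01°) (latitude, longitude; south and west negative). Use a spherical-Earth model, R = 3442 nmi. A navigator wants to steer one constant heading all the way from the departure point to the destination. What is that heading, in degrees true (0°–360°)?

Δψ = ln[tan(π/4+φ₂/2)/tan(π/4+φ₁/2)] = -0.6451
Δλ = +2.0166 rad (taken the short way round)
course = atan2(Δλ, Δψ) = 107.74°

107.7°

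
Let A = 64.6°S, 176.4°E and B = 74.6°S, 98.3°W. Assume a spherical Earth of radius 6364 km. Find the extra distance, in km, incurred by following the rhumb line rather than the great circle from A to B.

Great circle: cos σ = sin φ₁ sin φ₂ + cos φ₁ cos φ₂ cos Δλ,  σ = 0.4944 rad → d_gc = 3146.6 km
Rhumb line: Δψ = -0.5109, q = Δφ/Δψ = 0.3416, d_rh = R√(Δφ²+q²Δλ²) = 3421.9 km
Excess = 3421.9 − 3146.6 = 275.3 ≈ 275 km

275 km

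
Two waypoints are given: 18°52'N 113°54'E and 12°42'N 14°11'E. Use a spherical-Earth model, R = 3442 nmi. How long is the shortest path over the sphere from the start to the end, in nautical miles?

5699 nmi

Haversine: a = sin²(Δφ/2)+cos φ₁ cos φ₂ sin²(Δλ/2) = 0.54236;  σ = 2·atan2(√a,√(1−a))
σ = 94.859° → d = Rσ = 3442·1.65561 = 5699 nmi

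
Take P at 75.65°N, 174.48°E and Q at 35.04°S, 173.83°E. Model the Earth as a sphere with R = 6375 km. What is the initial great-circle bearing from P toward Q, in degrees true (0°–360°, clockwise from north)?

N = sin Δλ·cos φ₂ = -0.0093;  D = cos φ₁ sin φ₂ − sin φ₁ cos φ₂ cos Δλ = -0.9355
initial course = atan2(N, D) = 180.57°

180.6°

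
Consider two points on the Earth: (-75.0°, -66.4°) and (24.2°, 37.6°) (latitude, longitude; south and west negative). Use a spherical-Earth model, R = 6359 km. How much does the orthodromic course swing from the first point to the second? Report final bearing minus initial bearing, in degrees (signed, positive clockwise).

Initial bearing θ₁ = atan2(sin Δλ cos φ₂, cos φ₁ sin φ₂ − sin φ₁ cos φ₂ cos Δλ) = 96.90°
Final bearing θ₂ = (initial bearing from the destination back to the start) + 180° = 16.36°
Δθ = θ₂ − θ₁ = -80.5°

-80.5°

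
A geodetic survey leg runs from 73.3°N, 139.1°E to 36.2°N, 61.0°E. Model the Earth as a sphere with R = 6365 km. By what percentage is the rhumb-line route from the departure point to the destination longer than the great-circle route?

5.7%

Great circle: σ = 0.9103 rad → d_gc = Rσ = 5794.0 km
Rhumb: Δφ = -0.6475, Δλ = -1.3631, Δψ = -1.2403, q = Δφ/Δψ = 0.5221 → d_rh = R√(Δφ²+q²Δλ²) = 6124.1 km
Excess = (6124.1 − 5794.0) / 5794.0 = 330.1 / 5794.0 = 5.70% ≈ 5.7%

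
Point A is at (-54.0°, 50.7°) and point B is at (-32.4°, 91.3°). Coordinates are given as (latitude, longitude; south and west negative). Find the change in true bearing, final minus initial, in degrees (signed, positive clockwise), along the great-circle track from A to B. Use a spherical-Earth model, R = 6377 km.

At departure: θ₁ = atan2(sin Δλ cos φ₂, cos φ₁ sin φ₂ − sin φ₁ cos φ₂ cos Δλ) = 69.66°
At arrival: θ₂ = atan2(sin Δλ cos φ₁, −cos φ₂ sin φ₁ + sin φ₂ cos φ₁ cos Δλ) = 40.75°
Δθ = θ₂ − θ₁ = -28.9°

-28.9°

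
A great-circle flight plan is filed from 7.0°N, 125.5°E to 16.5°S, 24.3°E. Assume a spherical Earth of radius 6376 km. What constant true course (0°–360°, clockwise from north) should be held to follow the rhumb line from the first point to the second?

256.8°

Δψ = ln[tan(π/4+φ₂/2)/tan(π/4+φ₁/2)] = -0.4145
Δλ = -1.7663 rad (taken the short way round)
course = atan2(Δλ, Δψ) = 256.79°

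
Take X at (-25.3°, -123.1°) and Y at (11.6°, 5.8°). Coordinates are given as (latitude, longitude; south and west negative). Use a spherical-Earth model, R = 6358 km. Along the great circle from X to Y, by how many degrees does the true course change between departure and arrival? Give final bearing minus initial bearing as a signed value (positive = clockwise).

-29.5°

Initial bearing θ₁ = atan2(sin Δλ cos φ₂, cos φ₁ sin φ₂ − sin φ₁ cos φ₂ cos Δλ) = 96.07°
Final bearing θ₂ = (initial bearing from the destination back to the start) + 180° = 66.60°
Δθ = θ₂ − θ₁ = -29.5°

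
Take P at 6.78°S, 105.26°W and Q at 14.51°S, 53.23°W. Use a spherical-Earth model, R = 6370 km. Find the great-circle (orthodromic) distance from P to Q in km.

5738 km

Haversine: a = sin²(Δφ/2)+cos φ₁ cos φ₂ sin²(Δλ/2) = 0.18948;  σ = 2·atan2(√a,√(1−a))
σ = 51.608° → d = Rσ = 6370·0.90073 = 5738 km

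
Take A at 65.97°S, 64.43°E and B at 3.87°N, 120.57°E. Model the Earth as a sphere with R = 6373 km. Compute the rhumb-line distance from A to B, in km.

9086 km

Δψ = ln[tan(π/4+φ₂/2)/tan(π/4+φ₁/2)] = +1.6149;  Δφ = +1.2189 rad,  Δλ = +0.9798 rad
q = Δφ/Δψ = 0.7548
d = R·√(Δφ² + q²Δλ²) = 6373·1.42577 = 9086 km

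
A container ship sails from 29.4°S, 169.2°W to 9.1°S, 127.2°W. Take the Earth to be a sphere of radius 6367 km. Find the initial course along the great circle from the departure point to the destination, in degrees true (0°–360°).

N = sin Δλ·cos φ₂ = +0.6607;  D = cos φ₁ sin φ₂ − sin φ₁ cos φ₂ cos Δλ = +0.2224
initial course = atan2(N, D) = 71.39°

71.4°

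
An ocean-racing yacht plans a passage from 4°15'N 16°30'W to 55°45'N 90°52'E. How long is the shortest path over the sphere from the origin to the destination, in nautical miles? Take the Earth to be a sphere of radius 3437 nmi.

5765 nmi

cos σ = sin φ₁ sin φ₂ + cos φ₁ cos φ₂ cos Δλ
      = sin(4.25°)sin(55.75°) + cos(4.25°)cos(55.75°)cos(107.37°) = -0.1063
σ = 96.100° → d = Rσ = 3437·1.67727 = 5765 nmi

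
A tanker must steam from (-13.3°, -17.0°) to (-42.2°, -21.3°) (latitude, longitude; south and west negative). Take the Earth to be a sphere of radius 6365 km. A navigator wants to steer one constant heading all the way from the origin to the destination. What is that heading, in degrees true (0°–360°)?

187.4°

Meridional parts: M(φ₁)=-0.2342, M(φ₂)=-0.8139 → ΔM = -0.5796;  Δλ = -0.0750 rad
tan C = Δλ / ΔM = +0.1295 → C = 187.38°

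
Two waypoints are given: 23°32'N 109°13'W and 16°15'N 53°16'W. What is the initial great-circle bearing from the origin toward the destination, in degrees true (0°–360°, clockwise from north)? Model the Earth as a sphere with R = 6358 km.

θ = atan2( sin Δλ·cos φ₂ ,  cos φ₁ sin φ₂ − sin φ₁ cos φ₂ cos Δλ )
  = atan2(+0.7954, +0.0419) = 86.98°

87.0°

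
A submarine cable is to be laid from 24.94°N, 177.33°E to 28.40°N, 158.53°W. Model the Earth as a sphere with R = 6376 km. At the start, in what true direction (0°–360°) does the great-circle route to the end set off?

75.5°

θ = atan2( sin Δλ·cos φ₂ ,  cos φ₁ sin φ₂ − sin φ₁ cos φ₂ cos Δλ )
  = atan2(+0.3597, +0.0928) = 75.54°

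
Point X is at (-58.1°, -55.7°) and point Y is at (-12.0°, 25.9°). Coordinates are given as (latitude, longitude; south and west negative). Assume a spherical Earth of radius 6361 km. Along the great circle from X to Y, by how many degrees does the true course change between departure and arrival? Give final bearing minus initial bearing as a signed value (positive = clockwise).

-56.6°

Initial bearing θ₁ = atan2(sin Δλ cos φ₂, cos φ₁ sin φ₂ − sin φ₁ cos φ₂ cos Δλ) = 89.32°
Final bearing θ₂ = (initial bearing from the destination back to the start) + 180° = 32.70°
Δθ = θ₂ − θ₁ = -56.6°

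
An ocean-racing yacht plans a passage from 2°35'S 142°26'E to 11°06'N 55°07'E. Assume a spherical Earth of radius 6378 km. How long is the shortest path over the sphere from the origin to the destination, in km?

9781 km

cos σ = sin φ₁ sin φ₂ + cos φ₁ cos φ₂ cos Δλ
      = sin(-2.58°)sin(11.10°) + cos(-2.58°)cos(11.10°)cos(-87.32°) = 0.0372
σ = 87.867° → d = Rσ = 6378·1.53357 = 9781 km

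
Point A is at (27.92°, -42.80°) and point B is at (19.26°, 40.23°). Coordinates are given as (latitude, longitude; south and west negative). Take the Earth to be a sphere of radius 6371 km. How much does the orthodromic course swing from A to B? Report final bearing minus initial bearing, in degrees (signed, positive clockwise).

At departure: θ₁ = atan2(sin Δλ cos φ₂, cos φ₁ sin φ₂ − sin φ₁ cos φ₂ cos Δλ) = 75.76°
At arrival: θ₂ = atan2(sin Δλ cos φ₁, −cos φ₂ sin φ₁ + sin φ₂ cos φ₁ cos Δλ) = 114.88°
Δθ = θ₂ − θ₁ = +39.1°

+39.1°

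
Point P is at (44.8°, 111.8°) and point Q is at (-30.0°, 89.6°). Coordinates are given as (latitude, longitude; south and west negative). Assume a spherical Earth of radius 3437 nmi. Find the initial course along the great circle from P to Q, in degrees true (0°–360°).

199.6°

N = sin Δλ·cos φ₂ = -0.3272;  D = cos φ₁ sin φ₂ − sin φ₁ cos φ₂ cos Δλ = -0.9198
initial course = atan2(N, D) = 199.58°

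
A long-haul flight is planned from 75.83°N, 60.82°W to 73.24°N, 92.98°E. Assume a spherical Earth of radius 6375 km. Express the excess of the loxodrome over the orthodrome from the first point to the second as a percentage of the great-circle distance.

36.2%

Great circle: σ = 0.5255 rad → d_gc = Rσ = 3350.4 km
Rhumb: Δφ = -0.0452, Δλ = +2.6843, Δψ = -0.1699, q = Δφ/Δψ = 0.2660 → d_rh = R√(Δφ²+q²Δλ²) = 4561.6 km
Excess = (4561.6 − 3350.4) / 3350.4 = 1211.2 / 3350.4 = 36.151% ≈ 36.2%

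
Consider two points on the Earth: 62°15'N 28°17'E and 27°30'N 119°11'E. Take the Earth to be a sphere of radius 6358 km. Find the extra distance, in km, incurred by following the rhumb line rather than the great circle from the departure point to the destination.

467 km

Great circle: cos σ = sin φ₁ sin φ₂ + cos φ₁ cos φ₂ cos Δλ,  σ = 1.1569 rad → d_gc = 7355.7 km
Rhumb line: Δψ = -0.8988, q = Δφ/Δψ = 0.6748, d_rh = R√(Δφ²+q²Δλ²) = 7823.1 km
Excess = 7823.1 − 7355.7 = 467.4 ≈ 467 km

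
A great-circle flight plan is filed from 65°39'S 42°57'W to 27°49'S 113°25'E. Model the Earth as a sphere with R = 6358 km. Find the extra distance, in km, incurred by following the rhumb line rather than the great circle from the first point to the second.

2504 km

Great circle: cos σ = sin φ₁ sin φ₂ + cos φ₁ cos φ₂ cos Δλ,  σ = 1.4796 rad → d_gc = 9407.4 km
Rhumb line: Δψ = +1.0279, q = Δφ/Δψ = 0.6424, d_rh = R√(Δφ²+q²Δλ²) = 11911.5 km
Excess = 11911.5 − 9407.4 = 2504.1 ≈ 2504 km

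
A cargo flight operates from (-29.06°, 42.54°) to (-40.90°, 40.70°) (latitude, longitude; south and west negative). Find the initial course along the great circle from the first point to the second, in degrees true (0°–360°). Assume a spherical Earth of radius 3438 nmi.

186.7°

N = sin Δλ·cos φ₂ = -0.0243;  D = cos φ₁ sin φ₂ − sin φ₁ cos φ₂ cos Δλ = -0.2054
initial course = atan2(N, D) = 186.74°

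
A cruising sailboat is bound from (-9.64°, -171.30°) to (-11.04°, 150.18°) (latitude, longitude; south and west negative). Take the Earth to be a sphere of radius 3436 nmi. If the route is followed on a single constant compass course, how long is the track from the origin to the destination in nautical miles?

Δψ = ln[tan(π/4+φ₂/2)/tan(π/4+φ₁/2)] = -0.0248;  Δφ = -0.0244 rad,  Δλ = -0.6723 rad
q = Δφ/Δψ = 0.9837
d = R·√(Δφ² + q²Δλ²) = 3436·0.66182 = 2274 nmi

2274 nmi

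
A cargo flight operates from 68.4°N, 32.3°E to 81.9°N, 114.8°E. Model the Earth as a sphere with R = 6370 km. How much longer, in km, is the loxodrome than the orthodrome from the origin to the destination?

203 km

Great circle: cos σ = sin φ₁ sin φ₂ + cos φ₁ cos φ₂ cos Δλ,  σ = 0.3837 rad → d_gc = 2444.4 km
Rhumb line: Δψ = +0.9911, q = Δφ/Δψ = 0.2377, d_rh = R√(Δφ²+q²Δλ²) = 2647.2 km
Excess = 2647.2 − 2444.4 = 202.8 ≈ 203 km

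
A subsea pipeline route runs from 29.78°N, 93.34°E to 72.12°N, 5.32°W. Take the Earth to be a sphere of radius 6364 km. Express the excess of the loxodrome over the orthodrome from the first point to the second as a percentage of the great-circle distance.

Great circle: σ = 1.1235 rad → d_gc = Rσ = 7149.7 km
Rhumb: Δφ = +0.7390, Δλ = -1.7219, Δψ = +1.3047, q = Δφ/Δψ = 0.5664 → d_rh = R√(Δφ²+q²Δλ²) = 7787.4 km
Excess = (7787.4 − 7149.7) / 7149.7 = 637.7 / 7149.7 = 8.92% ≈ 8.9%

8.9%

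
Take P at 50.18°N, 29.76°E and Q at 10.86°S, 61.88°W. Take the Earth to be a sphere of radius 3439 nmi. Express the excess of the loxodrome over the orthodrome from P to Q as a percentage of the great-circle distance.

2.0%

Great circle: σ = 1.7342 rad → d_gc = Rσ = 5964.0 nmi
Rhumb: Δφ = -1.0653, Δλ = -1.5994, Δψ = -1.2063, q = Δφ/Δψ = 0.8832 → d_rh = R√(Δφ²+q²Δλ²) = 6084.5 nmi
Excess = (6084.5 − 5964.0) / 5964.0 = 120.5 / 5964.0 = 2.02% ≈ 2.0%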